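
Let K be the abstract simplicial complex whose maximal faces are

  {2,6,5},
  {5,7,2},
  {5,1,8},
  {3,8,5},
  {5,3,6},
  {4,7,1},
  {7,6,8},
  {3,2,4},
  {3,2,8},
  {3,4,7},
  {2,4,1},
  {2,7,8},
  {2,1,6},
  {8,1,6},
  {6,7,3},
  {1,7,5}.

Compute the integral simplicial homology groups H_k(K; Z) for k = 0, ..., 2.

H_0 = Z,  H_1 = Z^2,  H_2 = Z.

Order the vertices as 1 < 2 < 3 < 4 < 5 < 6 < 7 < 8. Listing each simplex with vertices in this order, K has dimension 2 with simplices:

  0-simplices (8): [1], [2], [3], [4], [5], [6], [7], [8]
  1-simplices (24): (24 of them)
  2-simplices (16): [1,2,4], [1,2,6], [1,4,7], [1,5,7], [1,5,8], [1,6,8], [2,3,4], [2,3,8], [2,5,6], [2,5,7], [2,7,8], [3,4,7], [3,5,6], [3,5,8], [3,6,7], [6,7,8]

giving chain groups C_0 ≅ Z^8, C_1 ≅ Z^24, C_2 ≅ Z^16.

Boundary ∂_1: C_1 → C_0 maps an edge to its endpoints' difference, ∂[p,q] = q − p.
As a 8×24 matrix over Z this has rank 7, with invariant factors (1,1,1,1,1,1,1).

∂_2: C_2 → C_1 sends each 2-simplex [p,q,r] to [q,r] − [p,r] + [p,q]. For instance
  ∂[6,7,8] = [7,8] − [6,8] + [6,7],
  ∂[3,4,7] = [4,7] − [3,7] + [3,4].
This gives a 24×16 integer matrix of rank 15; reducing to Smith normal form yields diagonal entries (1,1,1,1,1,1,1,1,1,1,1,1,1,1,1).

Now H_k = ker ∂_k / im ∂_{k+1}, so:

  H_0: rank C_0 − rank ∂_1 = 8 − 7 = 1, and the invariant factors of ∂_1 are all 1, so H_0 = Z.
  H_1: rank ker ∂_1 − rank ∂_2 = (24 − 7) − 15 = 2, and the invariant factors of ∂_2 are all 1, so H_1 = Z^2.
  H_2: rank ker ∂_2 − rank ∂_3 = (16 − 15) − 0 = 1, and there is no ∂_3, so H_2 = Z.

(K is a triangulation of the torus T^2.)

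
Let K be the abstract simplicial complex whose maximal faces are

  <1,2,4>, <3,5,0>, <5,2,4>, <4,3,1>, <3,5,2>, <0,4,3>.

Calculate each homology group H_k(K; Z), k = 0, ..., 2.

H_0 = Z,  H_1 = Z,  H_2 = 0.

We work with the vertex ordering 0 < 1 < 2 < 3 < 4 < 5. The simplices of K, each written with vertices in increasing order, are:

  0-simplices (6): [0], [1], [2], [3], [4], [5]
  1-simplices (12): [0,3], [0,4], [0,5], [1,2], [1,3], [1,4], [2,3], [2,4], [2,5], [3,4], [3,5], [4,5]
  2-simplices (6): [0,3,4], [0,3,5], [1,2,4], [1,3,4], [2,3,5], [2,4,5]

giving chain groups C_0 ≅ Z^6, C_1 ≅ Z^12, C_2 ≅ Z^6.

The boundary map ∂_1: C_1 → C_0 sends each edge [p,q] (with p < q) to q − p.
The resulting 6×12 matrix has rank 5, and its Smith normal form has invariant factors (1,1,1,1,1).

The boundary map ∂_2: C_2 → C_1 acts by ∂[p,q,r] = [q,r] − [p,r] + [p,q]. For instance
  ∂[0,3,5] = [3,5] − [0,5] + [0,3],
  ∂[2,4,5] = [4,5] − [2,5] + [2,4].
The 12×6 boundary matrix has rank 6 and Smith normal form diag(1,1,1,1,1,1).

From H_k ≅ ker(∂_k) / im(∂_{k+1}) we obtain:

  H_0: rank C_0 − rank ∂_1 = 6 − 5 = 1, and the invariant factors of ∂_1 are all 1, so H_0 ≅ Z.
  H_1: rank ker ∂_1 − rank ∂_2 = (12 − 5) − 6 = 1, and the invariant factors of ∂_2 are all 1, so H_1 ≅ Z.
  H_2: rank ker ∂_2 − rank ∂_3 = (6 − 6) − 0 = 0, and there is no ∂_3, so H_2 ≅ 0.

(K is a triangulation of the cylinder S^1 x I.)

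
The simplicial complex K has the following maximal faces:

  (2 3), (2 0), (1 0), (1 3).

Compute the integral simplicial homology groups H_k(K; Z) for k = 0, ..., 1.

Order the vertices as 0 < 1 < 2 < 3. Listing each simplex with vertices in this order, K has dimension 1 with simplices:

  0-simplices (4): [0], [1], [2], [3]
  1-simplices (4): [0,1], [0,2], [1,3], [2,3]

Hence C_0 ≅ Z^4, C_1 ≅ Z^4.

The boundary map ∂_1: C_1 → C_0 sends each edge [p,q] (with p < q) to q − p. For instance
  ∂[0,2] = [2] − [0].
As a 4×4 matrix over Z this has rank 3, with invariant factors (1,1,1).

From H_k ≅ ker(∂_k) / im(∂_{k+1}) we obtain:

  H_0: rank C_0 − rank ∂_1 = 4 − 3 = 1, and the invariant factors of ∂_1 are all 1, so H_0 = Z.
  H_1: rank ker ∂_1 − rank ∂_2 = (4 − 3) − 0 = 1, and there is no ∂_2, so H_1 = Z.

H_0 = Z,  H_1 = Z.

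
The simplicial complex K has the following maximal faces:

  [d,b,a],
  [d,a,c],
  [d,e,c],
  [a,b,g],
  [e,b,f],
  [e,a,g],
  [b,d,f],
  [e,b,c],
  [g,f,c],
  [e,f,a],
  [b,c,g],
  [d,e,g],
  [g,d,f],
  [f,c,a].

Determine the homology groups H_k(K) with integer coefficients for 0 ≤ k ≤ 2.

H_0 = Z,  H_1 = Z^2,  H_2 = Z.

Order the vertices as a < b < c < d < e < f < g. Listing each simplex with vertices in this order, K has dimension 2 with simplices:

  0-simplices (7): a, b, c, d, e, f, g
  1-simplices (21): ab, ac, ad, ae, af, ag, bc, bd, be, bf, bg, cd, ce, cf, cg, de, df, dg, ef, eg, fg
  2-simplices (14): abd, abg, acd, acf, aef, aeg, bce, bcg, bdf, bef, cde, cfg, deg, dfg

Hence C_0 ≅ Z^7, C_1 ≅ Z^21, C_2 ≅ Z^14.

Boundary ∂_1: C_1 → C_0 maps an edge to its endpoints' difference, ∂[p,q] = q − p. For instance
  ∂ad = d − a.
The 7×21 boundary matrix has rank 6 and Smith normal form diag(1,1,1,1,1,1).

∂_2: C_2 → C_1 maps a triangle to the signed sum of its edges. For instance
  ∂dfg = fg − dg + df,
  ∂bce = ce − be + bc.
As a 21×14 matrix over Z this has rank 13, with invariant factors (1,1,1,1,1,1,1,1,1,1,1,1,1).

Reading off H_k = ker ∂_k / im ∂_{k+1}:

  H_0: rank C_0 − rank ∂_1 = 7 − 6 = 1, and the invariant factors of ∂_1 are all 1, so H_0 ≅ Z.
  H_1: rank ker ∂_1 − rank ∂_2 = (21 − 6) − 13 = 2, and the invariant factors of ∂_2 are all 1, so H_1 ≅ Z^2.
  H_2: rank ker ∂_2 − rank ∂_3 = (14 − 13) − 0 = 1, and there is no ∂_3, so H_2 ≅ Z.

As a check, the Euler characteristic is 7 − 21 + 14 = 0, which agrees with 1 − 2 + 1 = 0.
(K is a triangulation of the torus T^2.)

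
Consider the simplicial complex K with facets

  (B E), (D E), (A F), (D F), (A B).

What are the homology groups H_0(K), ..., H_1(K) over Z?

H_0 = Z,  H_1 = Z.

Fix the vertex order A < B < D < E < F and write every simplex with vertices in increasing order. Then dim K = 1 and the simplices of K are:

  0-simplices (5): A, B, D, E, F
  1-simplices (5): AB, AF, BE, DE, DF

so the chain groups are C_0 ≅ Z^5, C_1 ≅ Z^5.

The boundary map ∂_1: C_1 → C_0 sends each edge [p,q] (with p < q) to q − p.
The resulting 5×5 matrix has rank 4, and its Smith normal form has invariant factors (1,1,1,1).

Reading off H_k = ker ∂_k / im ∂_{k+1}:

  H_0: rank C_0 − rank ∂_1 = 5 − 4 = 1, and the invariant factors of ∂_1 are all 1, so H_0 ≅ Z.
  H_1: rank ker ∂_1 − rank ∂_2 = (5 − 4) − 0 = 1, and there is no ∂_2, so H_1 ≅ Z.

(K is a triangulation of the circle S^1.)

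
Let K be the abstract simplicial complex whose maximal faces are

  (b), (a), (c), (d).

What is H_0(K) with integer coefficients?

We work with the vertex ordering a < b < c < d. The simplices of K, each written with vertices in increasing order, are:

  0-simplices (4): a, b, c, d

giving chain groups C_0 ≅ Z^4.

From H_k ≅ ker(∂_k) / im(∂_{k+1}) we obtain:

  H_0: rank C_0 − rank ∂_1 = 4 − 0 = 4, and there is no ∂_1, so H_0 ≅ Z^4.

H_0 = Z^4.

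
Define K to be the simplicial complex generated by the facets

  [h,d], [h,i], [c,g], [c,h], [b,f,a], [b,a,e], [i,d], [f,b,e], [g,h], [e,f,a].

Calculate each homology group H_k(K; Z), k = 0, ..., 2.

H_0 ≅ Z^2,  H_1 ≅ Z^2,  H_2 ≅ Z.

Order the vertices as a < b < c < d < e < f < g < h < i. Listing each simplex with vertices in this order, K has dimension 2 with simplices:

  0-simplices (9): a, b, c, d, e, f, g, h, i
  1-simplices (12): ab, ae, af, be, bf, cg, ch, dh, di, ef, gh, hi
  2-simplices (4): abe, abf, aef, bef

giving chain groups C_0 ≅ Z^9, C_1 ≅ Z^12, C_2 ≅ Z^4.

∂_1: C_1 → C_0 maps an edge to its endpoints' difference, ∂[p,q] = q − p.
The resulting 9×12 matrix has rank 7, and its Smith normal form has invariant factors (1,1,1,1,1,1,1).

∂_2: C_2 → C_1 maps a triangle to the signed sum of its edges. For instance
  ∂bef = ef − bf + be,
  ∂aef = ef − af + ae.
As a 12×4 matrix over Z this has rank 3, with invariant factors (1,1,1).

Now H_k = ker ∂_k / im ∂_{k+1}, so:

  H_0: rank C_0 − rank ∂_1 = 9 − 7 = 2, and the invariant factors of ∂_1 are all 1, so H_0 = Z^2.
  H_1: rank ker ∂_1 − rank ∂_2 = (12 − 7) − 3 = 2, and the invariant factors of ∂_2 are all 1, so H_1 = Z^2.
  H_2: rank ker ∂_2 − rank ∂_3 = (4 − 3) − 0 = 1, and there is no ∂_3, so H_2 = Z.

As a check, the Euler characteristic is 9 − 12 + 4 = 1, which agrees with 2 − 2 + 1 = 1.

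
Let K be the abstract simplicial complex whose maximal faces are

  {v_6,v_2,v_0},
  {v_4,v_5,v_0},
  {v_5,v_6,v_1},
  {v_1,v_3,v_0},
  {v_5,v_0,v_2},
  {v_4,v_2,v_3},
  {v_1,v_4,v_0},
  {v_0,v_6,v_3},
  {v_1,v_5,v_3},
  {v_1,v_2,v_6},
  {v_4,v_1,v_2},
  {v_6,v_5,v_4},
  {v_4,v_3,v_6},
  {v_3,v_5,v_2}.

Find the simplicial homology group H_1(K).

H_1 = Z^2.

Take the total order v_0 < v_1 < v_2 < v_3 < v_4 < v_5 < v_6 on the vertex set. Then K (dimension 2) consists of the simplices:

  0-simplices (7): [v_0], [v_1], [v_2], [v_3], [v_4], [v_5], [v_6]
  1-simplices (21): (21 of them)
  2-simplices (14): (14 of them)

giving chain groups C_0 ≅ Z^7, C_1 ≅ Z^21, C_2 ≅ Z^14.

Boundary ∂_1: C_1 → C_0 is given by ∂[p,q] = [q] − [p]. For instance
  ∂[v_3,v_6] = [v_6] − [v_3].
This gives a 7×21 integer matrix of rank 6; reducing to Smith normal form yields diagonal entries (1,1,1,1,1,1).

∂_2: C_2 → C_1 maps a triangle to the signed sum of its edges. For instance
  ∂[v_4,v_5,v_6] = [v_5,v_6] − [v_4,v_6] + [v_4,v_5],
  ∂[v_0,v_4,v_5] = [v_4,v_5] − [v_0,v_5] + [v_0,v_4].
The resulting 21×14 matrix has rank 13, and its Smith normal form has invariant factors (1,1,1,1,1,1,1,1,1,1,1,1,1).

From H_k ≅ ker(∂_k) / im(∂_{k+1}) we obtain:

  H_1: rank ker ∂_1 − rank ∂_2 = (21 − 6) − 13 = 2, and the invariant factors of ∂_2 are all 1, so H_1 ≅ Z^2.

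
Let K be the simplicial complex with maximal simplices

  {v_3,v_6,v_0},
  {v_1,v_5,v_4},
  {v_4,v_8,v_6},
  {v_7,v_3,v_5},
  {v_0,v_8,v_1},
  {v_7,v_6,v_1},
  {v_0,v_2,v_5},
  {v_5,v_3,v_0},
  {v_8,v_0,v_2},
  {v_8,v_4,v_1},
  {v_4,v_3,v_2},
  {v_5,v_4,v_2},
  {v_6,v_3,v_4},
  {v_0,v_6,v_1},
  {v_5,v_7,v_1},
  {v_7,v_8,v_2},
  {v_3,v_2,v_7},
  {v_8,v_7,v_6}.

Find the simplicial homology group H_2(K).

Fix the vertex order v_0 < v_1 < v_2 < v_3 < v_4 < v_5 < v_6 < v_7 < v_8 and write every simplex with vertices in increasing order. Then dim K = 2 and the simplices of K are:

  0-simplices (9): [v_0], [v_1], [v_2], [v_3], [v_4], [v_5], [v_6], [v_7], [v_8]
  1-simplices (27): (27 of them)
  2-simplices (18): (18 of them)

giving chain groups C_0 ≅ Z^9, C_1 ≅ Z^27, C_2 ≅ Z^18.

The boundary map ∂_1: C_1 → C_0 is given by ∂[p,q] = [q] − [p]. For instance
  ∂[v_1,v_6] = [v_6] − [v_1].
This gives a 9×27 integer matrix of rank 8; reducing to Smith normal form yields diagonal entries (1,1,1,1,1,1,1,1).

The boundary map ∂_2: C_2 → C_1 maps a triangle to the signed sum of its edges. For instance
  ∂[v_1,v_4,v_8] = [v_4,v_8] − [v_1,v_8] + [v_1,v_4],
  ∂[v_0,v_2,v_8] = [v_2,v_8] − [v_0,v_8] + [v_0,v_2].
The 27×18 boundary matrix has rank 18 and Smith normal form diag(1,1,1,1,1,1,1,1,1,1,1,1,1,1,1,1,1,2).

Computing H_k = (kernel of ∂_k) / (image of ∂_{k+1}):

  H_2: rank ker ∂_2 − rank ∂_3 = (18 − 18) − 0 = 0, and there is no ∂_3, so H_2 ≅ 0.

H_2 = 0.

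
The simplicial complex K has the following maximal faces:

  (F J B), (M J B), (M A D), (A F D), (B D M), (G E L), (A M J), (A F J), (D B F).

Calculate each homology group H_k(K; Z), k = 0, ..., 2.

H_0 ≅ Z^2,  H_1 = 0,  H_2 ≅ Z.

Order the vertices as A < B < D < E < F < G < J < L < M. Listing each simplex with vertices in this order, K has dimension 2 with simplices:

  0-simplices (9): A, B, D, E, F, G, J, L, M
  1-simplices (15): AD, AF, AJ, AM, BD, BF, BJ, BM, DF, DM, EG, EL, FJ, GL, JM
  2-simplices (9): ADF, ADM, AFJ, AJM, BDF, BDM, BFJ, BJM, EGL

giving chain groups C_0 ≅ Z^9, C_1 ≅ Z^15, C_2 ≅ Z^9.

The boundary map ∂_1: C_1 → C_0 sends each edge [p,q] (with p < q) to q − p.
The resulting 9×15 matrix has rank 7, and its Smith normal form has invariant factors (1,1,1,1,1,1,1).

Boundary ∂_2: C_2 → C_1 acts by ∂[p,q,r] = [q,r] − [p,r] + [p,q]. For instance
  ∂EGL = GL − EL + EG,
  ∂AFJ = FJ − AJ + AF.
This gives a 15×9 integer matrix of rank 8; reducing to Smith normal form yields diagonal entries (1,1,1,1,1,1,1,1).

Reading off H_k = ker ∂_k / im ∂_{k+1}:

  H_0: rank C_0 − rank ∂_1 = 9 − 7 = 2, and the invariant factors of ∂_1 are all 1, so H_0 ≅ Z^2.
  H_1: rank ker ∂_1 − rank ∂_2 = (15 − 7) − 8 = 0, and the invariant factors of ∂_2 are all 1, so H_1 ≅ 0.
  H_2: rank ker ∂_2 − rank ∂_3 = (9 − 8) − 0 = 1, and there is no ∂_3, so H_2 ≅ Z.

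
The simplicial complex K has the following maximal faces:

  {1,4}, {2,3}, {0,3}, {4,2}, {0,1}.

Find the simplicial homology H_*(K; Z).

H_0 ≅ Z,  H_1 ≅ Z.

Order the vertices as 0 < 1 < 2 < 3 < 4. Listing each simplex with vertices in this order, K has dimension 1 with simplices:

  0-simplices (5): [0], [1], [2], [3], [4]
  1-simplices (5): [0,1], [0,3], [1,4], [2,3], [2,4]

giving chain groups C_0 ≅ Z^5, C_1 ≅ Z^5.

∂_1: C_1 → C_0 maps an edge to its endpoints' difference, ∂[p,q] = q − p.
The resulting 5×5 matrix has rank 4, and its Smith normal form has invariant factors (1,1,1,1).

Now H_k = ker ∂_k / im ∂_{k+1}, so:

  H_0: rank C_0 − rank ∂_1 = 5 − 4 = 1, and the invariant factors of ∂_1 are all 1, so H_0 ≅ Z.
  H_1: rank ker ∂_1 − rank ∂_2 = (5 − 4) − 0 = 1, and there is no ∂_2, so H_1 ≅ Z.

As a check, the Euler characteristic is 5 − 5 = 0, which agrees with 1 − 1 = 0.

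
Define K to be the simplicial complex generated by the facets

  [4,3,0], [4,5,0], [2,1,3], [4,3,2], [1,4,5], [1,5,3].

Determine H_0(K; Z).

H_0 = Z.

Fix the vertex order 0 < 1 < 2 < 3 < 4 < 5 and write every simplex with vertices in increasing order. Then dim K = 2 and the simplices of K are:

  0-simplices (6): [0], [1], [2], [3], [4], [5]
  1-simplices (12): [0,3], [0,4], [0,5], [1,2], [1,3], [1,4], [1,5], [2,3], [2,4], [3,4], [3,5], [4,5]
  2-simplices (6): [0,3,4], [0,4,5], [1,2,3], [1,3,5], [1,4,5], [2,3,4]

so the chain groups are C_0 ≅ Z^6, C_1 ≅ Z^12, C_2 ≅ Z^6.

Boundary ∂_1: C_1 → C_0 is given by ∂[p,q] = [q] − [p]. For instance
  ∂[1,5] = [5] − [1].
The resulting 6×12 matrix has rank 5, and its Smith normal form has invariant factors (1,1,1,1,1).

Boundary ∂_2: C_2 → C_1 sends each 2-simplex [p,q,r] to [q,r] − [p,r] + [p,q]. For instance
  ∂[2,3,4] = [3,4] − [2,4] + [2,3],
  ∂[1,2,3] = [2,3] − [1,3] + [1,2].
This gives a 12×6 integer matrix of rank 6; reducing to Smith normal form yields diagonal entries (1,1,1,1,1,1).

From H_k ≅ ker(∂_k) / im(∂_{k+1}) we obtain:

  H_0: rank C_0 − rank ∂_1 = 6 − 5 = 1, and the invariant factors of ∂_1 are all 1, so H_0 ≅ Z.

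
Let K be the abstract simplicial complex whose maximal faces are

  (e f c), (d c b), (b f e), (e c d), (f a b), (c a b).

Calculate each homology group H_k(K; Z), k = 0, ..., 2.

K has 6 vertices, 12 edges, 6 triangles.
rank ∂_0 = 0, rank ∂_1 = 5 ⇒ b_0 = 6 − 0 − 5 = 1; all invariant factors of ∂_1 are 1 so no torsion. So H_0 = Z.
rank ∂_1 = 5, rank ∂_2 = 6 ⇒ b_1 = 12 − 5 − 6 = 1; all invariant factors of ∂_2 are 1 so no torsion. So H_1 = Z.
rank ∂_2 = 6, rank ∂_3 = 0 ⇒ b_2 = 6 − 6 − 0 = 0. So H_2 = 0.

H_0 = Z,  H_1 = Z,  H_2 = 0.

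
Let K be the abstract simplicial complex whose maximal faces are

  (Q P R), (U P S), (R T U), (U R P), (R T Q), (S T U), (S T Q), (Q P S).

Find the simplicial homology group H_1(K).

H_1 ≅ 0.

Order the vertices as P < Q < R < S < T < U. Listing each simplex with vertices in this order, K has dimension 2 with simplices:

  0-simplices (6): P, Q, R, S, T, U
  1-simplices (12): PQ, PR, PS, PU, QR, QS, QT, RT, RU, ST, SU, TU
  2-simplices (8): PQR, PQS, PRU, PSU, QRT, QST, RTU, STU

so the chain groups are C_0 ≅ Z^6, C_1 ≅ Z^12, C_2 ≅ Z^8.

The boundary map ∂_1: C_1 → C_0 maps an edge to its endpoints' difference, ∂[p,q] = q − p.
The 6×12 boundary matrix has rank 5 and Smith normal form diag(1,1,1,1,1).

The boundary map ∂_2: C_2 → C_1 maps a triangle to the signed sum of its edges. For instance
  ∂STU = TU − SU + ST,
  ∂PQR = QR − PR + PQ.
The 12×8 boundary matrix has rank 7 and Smith normal form diag(1,1,1,1,1,1,1).

Reading off H_k = ker ∂_k / im ∂_{k+1}:

  H_1: rank ker ∂_1 − rank ∂_2 = (12 − 5) − 7 = 0, and the invariant factors of ∂_2 are all 1, so H_1 = 0.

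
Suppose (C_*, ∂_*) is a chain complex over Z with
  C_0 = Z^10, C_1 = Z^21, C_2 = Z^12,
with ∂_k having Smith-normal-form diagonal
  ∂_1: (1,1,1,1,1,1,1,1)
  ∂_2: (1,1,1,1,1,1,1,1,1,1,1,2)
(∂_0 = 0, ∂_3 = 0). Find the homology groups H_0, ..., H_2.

H_0 ≅ Z^2,  H_1 ≅ Z ⊕ Z_2,  H_2 = 0.

H_0: b_0 = 10 − 0 − 8 = 2; torsion from ∂_1 factors > 1: none. So H_0 ≅ Z^2.
H_1: b_1 = 21 − 8 − 12 = 1; torsion from ∂_2 factors > 1: [2]. So H_1 ≅ Z ⊕ Z_2.
H_2: b_2 = 12 − 12 − 0 = 0; torsion from ∂_3 factors > 1: none. So H_2 ≅ 0.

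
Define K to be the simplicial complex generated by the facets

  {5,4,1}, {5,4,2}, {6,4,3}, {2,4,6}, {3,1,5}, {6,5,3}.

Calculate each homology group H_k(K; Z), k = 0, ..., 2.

K has 6 vertices, 12 edges, 6 triangles.
rank ∂_0 = 0, rank ∂_1 = 5 ⇒ b_0 = 6 − 0 − 5 = 1; all invariant factors of ∂_1 are 1 so no torsion. So H_0 = Z.
rank ∂_1 = 5, rank ∂_2 = 6 ⇒ b_1 = 12 − 5 − 6 = 1; all invariant factors of ∂_2 are 1 so no torsion. So H_1 = Z.
rank ∂_2 = 6, rank ∂_3 = 0 ⇒ b_2 = 6 − 6 − 0 = 0. So H_2 = 0.

H_0 = Z,  H_1 = Z,  H_2 = 0.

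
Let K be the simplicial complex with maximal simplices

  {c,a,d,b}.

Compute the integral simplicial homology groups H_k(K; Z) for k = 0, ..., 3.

H_0 = Z,  H_1 = 0,  H_2 = 0,  H_3 = 0.

We work with the vertex ordering a < b < c < d. The simplices of K, each written with vertices in increasing order, are:

  0-simplices (4): a, b, c, d
  1-simplices (6): ab, ac, ad, bc, bd, cd
  2-simplices (4): abc, abd, acd, bcd
  3-simplices (1): abcd

Hence C_0 ≅ Z^4, C_1 ≅ Z^6, C_2 ≅ Z^4, C_3 ≅ Z^1.

∂_1: C_1 → C_0 sends each edge [p,q] (with p < q) to q − p.
This gives a 4×6 integer matrix of rank 3; reducing to Smith normal form yields diagonal entries (1,1,1).

Boundary ∂_2: C_2 → C_1 sends each 2-simplex [p,q,r] to [q,r] − [p,r] + [p,q]. For instance
  ∂bcd = cd − bd + bc,
  ∂abd = bd − ad + ab.
As a 6×4 matrix over Z this has rank 3, with invariant factors (1,1,1).

The boundary map ∂_3: C_3 → C_2 sends each 3-simplex σ to the alternating sum Σ_i (−1)^i (σ with its i-th vertex removed). For instance
  ∂abcd = bcd − acd + abd − abc.
The 4×1 boundary matrix has rank 1 and Smith normal form diag(1).

From H_k ≅ ker(∂_k) / im(∂_{k+1}) we obtain:

  H_0: rank C_0 − rank ∂_1 = 4 − 3 = 1, and the invariant factors of ∂_1 are all 1, so H_0 ≅ Z.
  H_1: rank ker ∂_1 − rank ∂_2 = (6 − 3) − 3 = 0, and the invariant factors of ∂_2 are all 1, so H_1 ≅ 0.
  H_2: rank ker ∂_2 − rank ∂_3 = (4 − 3) − 1 = 0, and the invariant factors of ∂_3 are all 1, so H_2 ≅ 0.
  H_3: rank ker ∂_3 − rank ∂_4 = (1 − 1) − 0 = 0, and there is no ∂_4, so H_3 ≅ 0.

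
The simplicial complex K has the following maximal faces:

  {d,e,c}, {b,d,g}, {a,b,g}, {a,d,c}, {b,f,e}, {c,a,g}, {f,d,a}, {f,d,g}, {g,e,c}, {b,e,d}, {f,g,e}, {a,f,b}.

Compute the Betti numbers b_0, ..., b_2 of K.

We work with the vertex ordering a < b < c < d < e < f < g. The simplices of K, each written with vertices in increasing order, are:

  0-simplices (7): a, b, c, d, e, f, g
  1-simplices (18): ab, ac, ad, af, ag, bd, be, bf, bg, cd, ce, cg, de, df, dg, ef, eg, fg
  2-simplices (12): abf, abg, acd, acg, adf, bde, bdg, bef, cde, ceg, dfg, efg

giving chain groups C_0 ≅ Z^7, C_1 ≅ Z^18, C_2 ≅ Z^12.

Boundary ∂_1: C_1 → C_0 is given by ∂[p,q] = [q] − [p].
The resulting 7×18 matrix has rank 6, and its Smith normal form has invariant factors (1,1,1,1,1,1).

∂_2: C_2 → C_1 maps a triangle to the signed sum of its edges. For instance
  ∂acg = cg − ag + ac,
  ∂abg = bg − ag + ab.
The resulting 18×12 matrix has rank 12, and its Smith normal form has invariant factors (1,1,1,1,1,1,1,1,1,1,1,2).

Computing H_k = (kernel of ∂_k) / (image of ∂_{k+1}):

  H_0: rank C_0 − rank ∂_1 = 7 − 6 = 1, and the invariant factors of ∂_1 are all 1, so H_0 ≅ Z.
  H_1: rank ker ∂_1 − rank ∂_2 = (18 − 6) − 12 = 0, and ∂_2 has invariant factor 2 > 1, so H_1 ≅ Z/2Z.
  H_2: rank ker ∂_2 − rank ∂_3 = (12 − 12) − 0 = 0, and there is no ∂_3, so H_2 ≅ 0.

As a check, the Euler characteristic is 7 − 18 + 12 = 1, which agrees with 1 − 0 + 0 = 1.
(K is a triangulation of the real projective plane RP^2.)

Hence the Betti numbers are b_0 = 1, b_1 = 0, b_2 = 0.

b_0 = 1, b_1 = 0, b_2 = 0.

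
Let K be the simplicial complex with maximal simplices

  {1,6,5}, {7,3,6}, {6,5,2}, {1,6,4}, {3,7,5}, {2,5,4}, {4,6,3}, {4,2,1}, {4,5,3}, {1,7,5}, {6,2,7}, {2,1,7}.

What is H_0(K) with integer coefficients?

We work with the vertex ordering 1 < 2 < 3 < 4 < 5 < 6 < 7. The simplices of K, each written with vertices in increasing order, are:

  0-simplices (7): [1], [2], [3], [4], [5], [6], [7]
  1-simplices (18): [1,2], [1,4], [1,5], [1,6], [1,7], [2,4], [2,5], [2,6], [2,7], [3,4], [3,5], [3,6], [3,7], [4,5], [4,6], [5,6], [5,7], [6,7]
  2-simplices (12): [1,2,4], [1,2,7], [1,4,6], [1,5,6], [1,5,7], [2,4,5], [2,5,6], [2,6,7], [3,4,5], [3,4,6], [3,5,7], [3,6,7]

giving chain groups C_0 ≅ Z^7, C_1 ≅ Z^18, C_2 ≅ Z^12.

The boundary map ∂_1: C_1 → C_0 sends each edge [p,q] (with p < q) to q − p.
The resulting 7×18 matrix has rank 6, and its Smith normal form has invariant factors (1,1,1,1,1,1).

The boundary map ∂_2: C_2 → C_1 sends each 2-simplex [p,q,r] to [q,r] − [p,r] + [p,q]. For instance
  ∂[2,4,5] = [4,5] − [2,5] + [2,4],
  ∂[3,6,7] = [6,7] − [3,7] + [3,6].
The resulting 18×12 matrix has rank 12, and its Smith normal form has invariant factors (1,1,1,1,1,1,1,1,1,1,1,2).

Now H_k = ker ∂_k / im ∂_{k+1}, so:

  H_0: rank C_0 − rank ∂_1 = 7 − 6 = 1, and the invariant factors of ∂_1 are all 1, so H_0 = Z.

(K is a triangulation of the real projective plane RP^2.)

H_0 = Z.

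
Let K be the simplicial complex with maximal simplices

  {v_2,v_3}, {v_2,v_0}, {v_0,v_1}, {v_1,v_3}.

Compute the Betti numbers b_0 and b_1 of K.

b_0 = 1, b_1 = 1.

Order the vertices as v_0 < v_1 < v_2 < v_3. Listing each simplex with vertices in this order, K has dimension 1 with simplices:

  0-simplices (4): [v_0], [v_1], [v_2], [v_3]
  1-simplices (4): [v_0,v_1], [v_0,v_2], [v_1,v_3], [v_2,v_3]

giving chain groups C_0 ≅ Z^4, C_1 ≅ Z^4.

The boundary map ∂_1: C_1 → C_0 is given by ∂[p,q] = [q] − [p]. For instance
  ∂[v_1,v_3] = [v_3] − [v_1].
The resulting 4×4 matrix has rank 3, and its Smith normal form has invariant factors (1,1,1).

From H_k ≅ ker(∂_k) / im(∂_{k+1}) we obtain:

  H_0: rank C_0 − rank ∂_1 = 4 − 3 = 1, and the invariant factors of ∂_1 are all 1, so H_0 ≅ Z.
  H_1: rank ker ∂_1 − rank ∂_2 = (4 − 3) − 0 = 1, and there is no ∂_2, so H_1 ≅ Z.

(K is a triangulation of the circle S^1.)

Hence the Betti numbers are b_0 = 1, b_1 = 1.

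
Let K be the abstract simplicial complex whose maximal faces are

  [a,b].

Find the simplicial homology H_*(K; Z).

Order the vertices as a < b. Listing each simplex with vertices in this order, K has dimension 1 with simplices:

  0-simplices (2): a, b
  1-simplices (1): ab

Hence C_0 ≅ Z^2, C_1 ≅ Z^1.

The boundary map ∂_1: C_1 → C_0 is given by ∂[p,q] = [q] − [p].
This gives a 2×1 integer matrix of rank 1; reducing to Smith normal form yields diagonal entries (1).

Reading off H_k = ker ∂_k / im ∂_{k+1}:

  H_0: rank C_0 − rank ∂_1 = 2 − 1 = 1, and the invariant factors of ∂_1 are all 1, so H_0 ≅ Z.
  H_1: rank ker ∂_1 − rank ∂_2 = (1 − 1) − 0 = 0, and there is no ∂_2, so H_1 ≅ 0.

(K is a triangulation of the 1-simplex.)

H_0 = Z,  H_1 = 0.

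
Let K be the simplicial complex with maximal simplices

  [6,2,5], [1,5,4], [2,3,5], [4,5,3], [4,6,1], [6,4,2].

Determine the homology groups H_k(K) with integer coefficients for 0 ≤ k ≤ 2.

Fix the vertex order 1 < 2 < 3 < 4 < 5 < 6 and write every simplex with vertices in increasing order. Then dim K = 2 and the simplices of K are:

  0-simplices (6): [1], [2], [3], [4], [5], [6]
  1-simplices (12): [1,4], [1,5], [1,6], [2,3], [2,4], [2,5], [2,6], [3,4], [3,5], [4,5], [4,6], [5,6]
  2-simplices (6): [1,4,5], [1,4,6], [2,3,5], [2,4,6], [2,5,6], [3,4,5]

giving chain groups C_0 ≅ Z^6, C_1 ≅ Z^12, C_2 ≅ Z^6.

Boundary ∂_1: C_1 → C_0 sends each edge [p,q] (with p < q) to q − p. For instance
  ∂[2,5] = [5] − [2].
The resulting 6×12 matrix has rank 5, and its Smith normal form has invariant factors (1,1,1,1,1).

∂_2: C_2 → C_1 sends each 2-simplex [p,q,r] to [q,r] − [p,r] + [p,q]. For instance
  ∂[1,4,5] = [4,5] − [1,5] + [1,4],
  ∂[3,4,5] = [4,5] − [3,5] + [3,4].
As a 12×6 matrix over Z this has rank 6, with invariant factors (1,1,1,1,1,1).

Computing H_k = (kernel of ∂_k) / (image of ∂_{k+1}):

  H_0: rank C_0 − rank ∂_1 = 6 − 5 = 1, and the invariant factors of ∂_1 are all 1, so H_0 ≅ Z.
  H_1: rank ker ∂_1 − rank ∂_2 = (12 − 5) − 6 = 1, and the invariant factors of ∂_2 are all 1, so H_1 ≅ Z.
  H_2: rank ker ∂_2 − rank ∂_3 = (6 − 6) − 0 = 0, and there is no ∂_3, so H_2 ≅ 0.

As a check, the Euler characteristic is 6 − 12 + 6 = 0, which agrees with 1 − 1 + 0 = 0.
(K is a triangulation of the cylinder S^1 x I.)

H_0 = Z,  H_1 = Z,  H_2 = 0.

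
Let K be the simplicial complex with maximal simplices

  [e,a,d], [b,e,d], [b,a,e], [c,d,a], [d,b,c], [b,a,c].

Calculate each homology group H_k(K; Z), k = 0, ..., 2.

K has 5 vertices, 9 edges, 6 triangles.
rank ∂_0 = 0, rank ∂_1 = 4 ⇒ b_0 = 5 − 0 − 4 = 1; all invariant factors of ∂_1 are 1 so no torsion. So H_0 ≅ Z.
rank ∂_1 = 4, rank ∂_2 = 5 ⇒ b_1 = 9 − 4 − 5 = 0; all invariant factors of ∂_2 are 1 so no torsion. So H_1 ≅ 0.
rank ∂_2 = 5, rank ∂_3 = 0 ⇒ b_2 = 6 − 5 − 0 = 1. So H_2 ≅ Z.

H_0 = Z,  H_1 = 0,  H_2 = Z.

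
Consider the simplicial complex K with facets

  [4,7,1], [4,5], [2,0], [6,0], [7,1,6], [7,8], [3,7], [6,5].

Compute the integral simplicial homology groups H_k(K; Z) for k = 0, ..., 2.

H_0 ≅ Z,  H_1 ≅ Z,  H_2 = 0.

We work with the vertex ordering 0 < 1 < 2 < 3 < 4 < 5 < 6 < 7 < 8. The simplices of K, each written with vertices in increasing order, are:

  0-simplices (9): [0], [1], [2], [3], [4], [5], [6], [7], [8]
  1-simplices (11): [0,2], [0,6], [1,4], [1,6], [1,7], [3,7], [4,5], [4,7], [5,6], [6,7], [7,8]
  2-simplices (2): [1,4,7], [1,6,7]

Hence C_0 ≅ Z^9, C_1 ≅ Z^11, C_2 ≅ Z^2.

Boundary ∂_1: C_1 → C_0 maps an edge to its endpoints' difference, ∂[p,q] = q − p.
As a 9×11 matrix over Z this has rank 8, with invariant factors (1,1,1,1,1,1,1,1).

∂_2: C_2 → C_1 maps a triangle to the signed sum of its edges. For instance
  ∂[1,4,7] = [4,7] − [1,7] + [1,4],
  ∂[1,6,7] = [6,7] − [1,7] + [1,6].
As a 11×2 matrix over Z this has rank 2, with invariant factors (1,1).

Reading off H_k = ker ∂_k / im ∂_{k+1}:

  H_0: rank C_0 − rank ∂_1 = 9 − 8 = 1, and the invariant factors of ∂_1 are all 1, so H_0 ≅ Z.
  H_1: rank ker ∂_1 − rank ∂_2 = (11 − 8) − 2 = 1, and the invariant factors of ∂_2 are all 1, so H_1 ≅ Z.
  H_2: rank ker ∂_2 − rank ∂_3 = (2 − 2) − 0 = 0, and there is no ∂_3, so H_2 ≅ 0.

As a check, the Euler characteristic is 9 − 11 + 2 = 0, which agrees with 1 − 1 + 0 = 0.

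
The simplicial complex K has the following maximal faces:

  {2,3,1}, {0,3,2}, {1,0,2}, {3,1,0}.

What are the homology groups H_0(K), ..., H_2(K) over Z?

Fix the vertex order 0 < 1 < 2 < 3 and write every simplex with vertices in increasing order. Then dim K = 2 and the simplices of K are:

  0-simplices (4): [0], [1], [2], [3]
  1-simplices (6): [0,1], [0,2], [0,3], [1,2], [1,3], [2,3]
  2-simplices (4): [0,1,2], [0,1,3], [0,2,3], [1,2,3]

so the chain groups are C_0 ≅ Z^4, C_1 ≅ Z^6, C_2 ≅ Z^4.

∂_1: C_1 → C_0 maps an edge to its endpoints' difference, ∂[p,q] = q − p. For instance
  ∂[0,2] = [2] − [0].
As a 4×6 matrix over Z this has rank 3, with invariant factors (1,1,1).

Boundary ∂_2: C_2 → C_1 acts by ∂[p,q,r] = [q,r] − [p,r] + [p,q]. For instance
  ∂[0,2,3] = [2,3] − [0,3] + [0,2],
  ∂[1,2,3] = [2,3] − [1,3] + [1,2].
The 6×4 boundary matrix has rank 3 and Smith normal form diag(1,1,1).

Reading off H_k = ker ∂_k / im ∂_{k+1}:

  H_0: rank C_0 − rank ∂_1 = 4 − 3 = 1, and the invariant factors of ∂_1 are all 1, so H_0 = Z.
  H_1: rank ker ∂_1 − rank ∂_2 = (6 − 3) − 3 = 0, and the invariant factors of ∂_2 are all 1, so H_1 = 0.
  H_2: rank ker ∂_2 − rank ∂_3 = (4 − 3) − 0 = 1, and there is no ∂_3, so H_2 = Z.

As a check, the Euler characteristic is 4 − 6 + 4 = 2, which agrees with 1 − 0 + 1 = 2.

H_0 = Z,  H_1 = 0,  H_2 = Z.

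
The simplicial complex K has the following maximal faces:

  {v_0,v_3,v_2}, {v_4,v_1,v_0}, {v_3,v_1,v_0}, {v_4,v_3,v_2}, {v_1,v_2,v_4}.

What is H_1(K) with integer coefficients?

H_1 = Z.

Order the vertices as v_0 < v_1 < v_2 < v_3 < v_4. Listing each simplex with vertices in this order, K has dimension 2 with simplices:

  0-simplices (5): [v_0], [v_1], [v_2], [v_3], [v_4]
  1-simplices (10): [v_0,v_1], [v_0,v_2], [v_0,v_3], [v_0,v_4], [v_1,v_2], [v_1,v_3], [v_1,v_4], [v_2,v_3], [v_2,v_4], [v_3,v_4]
  2-simplices (5): [v_0,v_1,v_3], [v_0,v_1,v_4], [v_0,v_2,v_3], [v_1,v_2,v_4], [v_2,v_3,v_4]

giving chain groups C_0 ≅ Z^5, C_1 ≅ Z^10, C_2 ≅ Z^5.

Boundary ∂_1: C_1 → C_0 maps an edge to its endpoints' difference, ∂[p,q] = q − p. For instance
  ∂[v_1,v_3] = [v_3] − [v_1].
This gives a 5×10 integer matrix of rank 4; reducing to Smith normal form yields diagonal entries (1,1,1,1).

∂_2: C_2 → C_1 sends each 2-simplex [p,q,r] to [q,r] − [p,r] + [p,q]. For instance
  ∂[v_0,v_1,v_3] = [v_1,v_3] − [v_0,v_3] + [v_0,v_1],
  ∂[v_1,v_2,v_4] = [v_2,v_4] − [v_1,v_4] + [v_1,v_2].
The resulting 10×5 matrix has rank 5, and its Smith normal form has invariant factors (1,1,1,1,1).

Reading off H_k = ker ∂_k / im ∂_{k+1}:

  H_1: rank ker ∂_1 − rank ∂_2 = (10 − 4) − 5 = 1, and the invariant factors of ∂_2 are all 1, so H_1 = Z.

(K is a triangulation of the Möbius band.)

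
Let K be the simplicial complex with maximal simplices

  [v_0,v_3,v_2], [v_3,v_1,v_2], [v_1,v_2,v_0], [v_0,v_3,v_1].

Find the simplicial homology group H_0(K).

H_0 ≅ Z.

Take the total order v_0 < v_1 < v_2 < v_3 on the vertex set. Then K (dimension 2) consists of the simplices:

  0-simplices (4): [v_0], [v_1], [v_2], [v_3]
  1-simplices (6): [v_0,v_1], [v_0,v_2], [v_0,v_3], [v_1,v_2], [v_1,v_3], [v_2,v_3]
  2-simplices (4): [v_0,v_1,v_2], [v_0,v_1,v_3], [v_0,v_2,v_3], [v_1,v_2,v_3]

giving chain groups C_0 ≅ Z^4, C_1 ≅ Z^6, C_2 ≅ Z^4.

∂_1: C_1 → C_0 maps an edge to its endpoints' difference, ∂[p,q] = q − p. For instance
  ∂[v_0,v_3] = [v_3] − [v_0].
The 4×6 boundary matrix has rank 3 and Smith normal form diag(1,1,1).

Boundary ∂_2: C_2 → C_1 acts by ∂[p,q,r] = [q,r] − [p,r] + [p,q]. For instance
  ∂[v_0,v_2,v_3] = [v_2,v_3] − [v_0,v_3] + [v_0,v_2],
  ∂[v_1,v_2,v_3] = [v_2,v_3] − [v_1,v_3] + [v_1,v_2].
The resulting 6×4 matrix has rank 3, and its Smith normal form has invariant factors (1,1,1).

Reading off H_k = ker ∂_k / im ∂_{k+1}:

  H_0: rank C_0 − rank ∂_1 = 4 − 3 = 1, and the invariant factors of ∂_1 are all 1, so H_0 = Z.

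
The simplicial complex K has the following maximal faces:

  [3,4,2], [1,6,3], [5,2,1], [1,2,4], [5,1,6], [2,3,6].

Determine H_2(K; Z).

H_2 = 0.

Order the vertices as 1 < 2 < 3 < 4 < 5 < 6. Listing each simplex with vertices in this order, K has dimension 2 with simplices:

  0-simplices (6): [1], [2], [3], [4], [5], [6]
  1-simplices (12): [1,2], [1,3], [1,4], [1,5], [1,6], [2,3], [2,4], [2,5], [2,6], [3,4], [3,6], [5,6]
  2-simplices (6): [1,2,4], [1,2,5], [1,3,6], [1,5,6], [2,3,4], [2,3,6]

giving chain groups C_0 ≅ Z^6, C_1 ≅ Z^12, C_2 ≅ Z^6.

Boundary ∂_1: C_1 → C_0 is given by ∂[p,q] = [q] − [p].
The resulting 6×12 matrix has rank 5, and its Smith normal form has invariant factors (1,1,1,1,1).

Boundary ∂_2: C_2 → C_1 maps a triangle to the signed sum of its edges. For instance
  ∂[1,2,5] = [2,5] − [1,5] + [1,2],
  ∂[2,3,6] = [3,6] − [2,6] + [2,3].
As a 12×6 matrix over Z this has rank 6, with invariant factors (1,1,1,1,1,1).

Reading off H_k = ker ∂_k / im ∂_{k+1}:

  H_2: rank ker ∂_2 − rank ∂_3 = (6 − 6) − 0 = 0, and there is no ∂_3, so H_2 ≅ 0.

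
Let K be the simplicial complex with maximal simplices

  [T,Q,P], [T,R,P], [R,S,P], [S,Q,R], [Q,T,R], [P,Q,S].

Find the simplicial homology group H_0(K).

Order the vertices as P < Q < R < S < T. Listing each simplex with vertices in this order, K has dimension 2 with simplices:

  0-simplices (5): P, Q, R, S, T
  1-simplices (9): PQ, PR, PS, PT, QR, QS, QT, RS, RT
  2-simplices (6): PQS, PQT, PRS, PRT, QRS, QRT

so the chain groups are C_0 ≅ Z^5, C_1 ≅ Z^9, C_2 ≅ Z^6.

∂_1: C_1 → C_0 is given by ∂[p,q] = [q] − [p].
The resulting 5×9 matrix has rank 4, and its Smith normal form has invariant factors (1,1,1,1).

∂_2: C_2 → C_1 maps a triangle to the signed sum of its edges. For instance
  ∂QRS = RS − QS + QR,
  ∂PQT = QT − PT + PQ.
The 9×6 boundary matrix has rank 5 and Smith normal form diag(1,1,1,1,1).

Reading off H_k = ker ∂_k / im ∂_{k+1}:

  H_0: rank C_0 − rank ∂_1 = 5 − 4 = 1, and the invariant factors of ∂_1 are all 1, so H_0 = Z.

H_0 ≅ Z.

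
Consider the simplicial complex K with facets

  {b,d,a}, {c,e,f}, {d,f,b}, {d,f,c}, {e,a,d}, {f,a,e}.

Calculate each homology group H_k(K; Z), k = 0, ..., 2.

Fix the vertex order a < b < c < d < e < f and write every simplex with vertices in increasing order. Then dim K = 2 and the simplices of K are:

  0-simplices (6): a, b, c, d, e, f
  1-simplices (12): ab, ad, ae, af, bd, bf, cd, ce, cf, de, df, ef
  2-simplices (6): abd, ade, aef, bdf, cdf, cef

giving chain groups C_0 ≅ Z^6, C_1 ≅ Z^12, C_2 ≅ Z^6.

∂_1: C_1 → C_0 sends each edge [p,q] (with p < q) to q − p.
This gives a 6×12 integer matrix of rank 5; reducing to Smith normal form yields diagonal entries (1,1,1,1,1).

Boundary ∂_2: C_2 → C_1 acts by ∂[p,q,r] = [q,r] − [p,r] + [p,q]. For instance
  ∂aef = ef − af + ae,
  ∂abd = bd − ad + ab.
As a 12×6 matrix over Z this has rank 6, with invariant factors (1,1,1,1,1,1).

Computing H_k = (kernel of ∂_k) / (image of ∂_{k+1}):

  H_0: rank C_0 − rank ∂_1 = 6 − 5 = 1, and the invariant factors of ∂_1 are all 1, so H_0 = Z.
  H_1: rank ker ∂_1 − rank ∂_2 = (12 − 5) − 6 = 1, and the invariant factors of ∂_2 are all 1, so H_1 = Z.
  H_2: rank ker ∂_2 − rank ∂_3 = (6 − 6) − 0 = 0, and there is no ∂_3, so H_2 = 0.

H_0 = Z,  H_1 = Z,  H_2 = 0.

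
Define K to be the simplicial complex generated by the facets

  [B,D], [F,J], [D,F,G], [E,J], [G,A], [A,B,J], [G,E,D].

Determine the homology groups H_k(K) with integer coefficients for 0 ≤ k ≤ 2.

K has 7 vertices, 12 edges, 3 triangles.
rank ∂_0 = 0, rank ∂_1 = 6 ⇒ b_0 = 7 − 0 − 6 = 1; all invariant factors of ∂_1 are 1 so no torsion. So H_0 ≅ Z.
rank ∂_1 = 6, rank ∂_2 = 3 ⇒ b_1 = 12 − 6 − 3 = 3; all invariant factors of ∂_2 are 1 so no torsion. So H_1 ≅ Z^3.
rank ∂_2 = 3, rank ∂_3 = 0 ⇒ b_2 = 3 − 3 − 0 = 0. So H_2 ≅ 0.

H_0 = Z,  H_1 = Z^3,  H_2 = 0.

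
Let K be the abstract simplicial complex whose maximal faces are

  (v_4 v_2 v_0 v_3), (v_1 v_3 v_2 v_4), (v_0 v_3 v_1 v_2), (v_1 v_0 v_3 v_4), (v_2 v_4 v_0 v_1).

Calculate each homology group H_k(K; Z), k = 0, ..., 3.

We work with the vertex ordering v_0 < v_1 < v_2 < v_3 < v_4. The simplices of K, each written with vertices in increasing order, are:

  0-simplices (5): [v_0], [v_1], [v_2], [v_3], [v_4]
  1-simplices (10): [v_0,v_1], [v_0,v_2], [v_0,v_3], [v_0,v_4], [v_1,v_2], [v_1,v_3], [v_1,v_4], [v_2,v_3], [v_2,v_4], [v_3,v_4]
  2-simplices (10): [v_0,v_1,v_2], [v_0,v_1,v_3], [v_0,v_1,v_4], [v_0,v_2,v_3], [v_0,v_2,v_4], [v_0,v_3,v_4], [v_1,v_2,v_3], [v_1,v_2,v_4], [v_1,v_3,v_4], [v_2,v_3,v_4]
  3-simplices (5): [v_0,v_1,v_2,v_3], [v_0,v_1,v_2,v_4], [v_0,v_1,v_3,v_4], [v_0,v_2,v_3,v_4], [v_1,v_2,v_3,v_4]

giving chain groups C_0 ≅ Z^5, C_1 ≅ Z^10, C_2 ≅ Z^10, C_3 ≅ Z^5.

∂_1: C_1 → C_0 sends each edge [p,q] (with p < q) to q − p. For instance
  ∂[v_1,v_2] = [v_2] − [v_1].
The 5×10 boundary matrix has rank 4 and Smith normal form diag(1,1,1,1).

The boundary map ∂_2: C_2 → C_1 sends each 2-simplex [p,q,r] to [q,r] − [p,r] + [p,q]. For instance
  ∂[v_0,v_1,v_3] = [v_1,v_3] − [v_0,v_3] + [v_0,v_1],
  ∂[v_0,v_1,v_4] = [v_1,v_4] − [v_0,v_4] + [v_0,v_1].
The resulting 10×10 matrix has rank 6, and its Smith normal form has invariant factors (1,1,1,1,1,1).

∂_3: C_3 → C_2 sends each 3-simplex σ to the alternating sum Σ_i (−1)^i (σ with its i-th vertex removed). For instance
  ∂[v_1,v_2,v_3,v_4] = [v_2,v_3,v_4] − [v_1,v_3,v_4] + [v_1,v_2,v_4] − [v_1,v_2,v_3],
  ∂[v_0,v_1,v_2,v_4] = [v_1,v_2,v_4] − [v_0,v_2,v_4] + [v_0,v_1,v_4] − [v_0,v_1,v_2].
The 10×5 boundary matrix has rank 4 and Smith normal form diag(1,1,1,1).

Reading off H_k = ker ∂_k / im ∂_{k+1}:

  H_0: rank C_0 − rank ∂_1 = 5 − 4 = 1, and the invariant factors of ∂_1 are all 1, so H_0 = Z.
  H_1: rank ker ∂_1 − rank ∂_2 = (10 − 4) − 6 = 0, and the invariant factors of ∂_2 are all 1, so H_1 = 0.
  H_2: rank ker ∂_2 − rank ∂_3 = (10 − 6) − 4 = 0, and the invariant factors of ∂_3 are all 1, so H_2 = 0.
  H_3: rank ker ∂_3 − rank ∂_4 = (5 − 4) − 0 = 1, and there is no ∂_4, so H_3 = Z.

As a check, the Euler characteristic is 5 − 10 + 10 − 5 = 0, which agrees with 1 − 0 + 0 − 1 = 0.
(K is a triangulation of the 3-sphere S^3.)

H_0 = Z,  H_1 = 0,  H_2 = 0,  H_3 = Z.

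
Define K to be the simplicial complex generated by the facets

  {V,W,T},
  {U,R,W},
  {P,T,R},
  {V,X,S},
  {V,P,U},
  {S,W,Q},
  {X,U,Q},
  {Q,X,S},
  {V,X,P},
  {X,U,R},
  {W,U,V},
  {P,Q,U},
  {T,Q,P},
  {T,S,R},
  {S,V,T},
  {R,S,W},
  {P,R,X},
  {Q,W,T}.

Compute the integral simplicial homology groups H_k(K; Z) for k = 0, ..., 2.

Fix the vertex order P < Q < R < S < T < U < V < W < X and write every simplex with vertices in increasing order. Then dim K = 2 and the simplices of K are:

  0-simplices (9): P, Q, R, S, T, U, V, W, X
  1-simplices (27): PQ, PR, PT, PU, PV, PX, QS, QT, QU, QW, QX, RS, RT, RU, RW, RX, ST, SV, SW, SX, TV, TW, UV, UW, UX, VW, VX
  2-simplices (18): PQT, PQU, PRT, PRX, PUV, PVX, QSW, QSX, QTW, QUX, RST, RSW, RUW, RUX, STV, SVX, TVW, UVW

giving chain groups C_0 ≅ Z^9, C_1 ≅ Z^27, C_2 ≅ Z^18.

Boundary ∂_1: C_1 → C_0 sends each edge [p,q] (with p < q) to q − p. For instance
  ∂RS = S − R.
The 9×27 boundary matrix has rank 8 and Smith normal form diag(1,1,1,1,1,1,1,1).

∂_2: C_2 → C_1 sends each 2-simplex [p,q,r] to [q,r] − [p,r] + [p,q]. For instance
  ∂PQT = QT − PT + PQ,
  ∂PUV = UV − PV + PU.
As a 27×18 matrix over Z this has rank 18, with invariant factors (1,1,1,1,1,1,1,1,1,1,1,1,1,1,1,1,1,2).

Now H_k = ker ∂_k / im ∂_{k+1}, so:

  H_0: rank C_0 − rank ∂_1 = 9 − 8 = 1, and the invariant factors of ∂_1 are all 1, so H_0 ≅ Z.
  H_1: rank ker ∂_1 − rank ∂_2 = (27 − 8) − 18 = 1, and ∂_2 has invariant factor 2 > 1, so H_1 ≅ Z ⊕ Z/2.
  H_2: rank ker ∂_2 − rank ∂_3 = (18 − 18) − 0 = 0, and there is no ∂_3, so H_2 ≅ 0.

As a check, the Euler characteristic is 9 − 27 + 18 = 0, which agrees with 1 − 1 + 0 = 0.

H_0 ≅ Z,  H_1 ≅ Z ⊕ Z/2,  H_2 = 0.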